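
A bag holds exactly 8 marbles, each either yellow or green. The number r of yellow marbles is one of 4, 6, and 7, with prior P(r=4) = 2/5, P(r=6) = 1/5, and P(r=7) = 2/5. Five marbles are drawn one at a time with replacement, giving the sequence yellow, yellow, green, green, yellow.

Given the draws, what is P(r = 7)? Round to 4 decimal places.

For each hypothesis, P(data | H) works out to: P(data | r = 4) = (4/8)(4/8)(4/8)(4/8)(4/8) = 0.03125; P(data | r = 6) = (6/8)(6/8)(2/8)(2/8)(6/8) = 0.026367; P(data | r = 7) = (7/8)(7/8)(1/8)(1/8)(7/8) = 0.010468.
Weighting by the prior gives 2/5 · 0.03125 = 0.0125, 1/5 · 0.026367 = 0.0052734, 2/5 · 0.010468 = 0.004187; with total 0.02196.
Therefore the posterior P(r = 7 | data) = (0.004187) / (0.02196) = 0.19066.

0.1907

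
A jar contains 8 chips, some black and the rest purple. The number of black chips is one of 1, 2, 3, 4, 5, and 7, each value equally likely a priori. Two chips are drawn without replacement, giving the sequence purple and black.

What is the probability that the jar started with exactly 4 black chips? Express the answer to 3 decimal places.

0.222

Under each hypothesis, the probability of the observed sequence is: P(data | r = 1) = (7/8)(1/7) = 1/8; P(data | r = 2) = (6/8)(2/7) = 3/14; P(data | r = 3) = (5/8)(3/7) = 15/56; P(data | r = 4) = (4/8)(4/7) = 2/7; P(data | r = 5) = (3/8)(5/7) = 15/56; P(data | r = 7) = (1/8)(7/7) = 1/8.
The prior-weighted likelihoods are 1/6 · 1/8 = 1/48, 1/6 · 3/14 = 1/28, 1/6 · 15/56 = 5/112, 1/6 · 2/7 = 1/21, 1/6 · 15/56 = 5/112, 1/6 · 1/8 = 1/48; summing to 3/14.
By Bayes' rule, P(r = 4 | data) = (1/21) / (3/14) = 2/9.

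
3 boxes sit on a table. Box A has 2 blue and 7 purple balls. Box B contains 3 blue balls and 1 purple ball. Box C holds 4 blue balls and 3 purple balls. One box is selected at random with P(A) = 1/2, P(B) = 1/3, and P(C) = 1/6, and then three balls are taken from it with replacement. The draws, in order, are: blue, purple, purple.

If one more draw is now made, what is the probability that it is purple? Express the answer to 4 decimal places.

0.6347

Under each hypothesis, the probability of the observed sequence is: P(data | box A) = (2/9)(7/9)(7/9) = 0.13443; P(data | box B) = (3/4)(1/4)(1/4) = 0.046875; P(data | box C) = (4/7)(3/7)(3/7) = 0.10496.
Weighting by the prior gives 1/2 · 0.13443 = 0.067215, 1/3 · 0.046875 = 0.015625, 1/6 · 0.10496 = 0.017493; these sum to 0.10033.
Dividing through by the total gives posterior P(box A | data) = 0.66992, P(box B | data) = 0.15573, P(box C | data) = 0.17435.
Averaging over the posterior, P(purple next | data) = (7/9)(0.66992) + (1/4)(0.15573) + (3/7)(0.17435) = 0.6347.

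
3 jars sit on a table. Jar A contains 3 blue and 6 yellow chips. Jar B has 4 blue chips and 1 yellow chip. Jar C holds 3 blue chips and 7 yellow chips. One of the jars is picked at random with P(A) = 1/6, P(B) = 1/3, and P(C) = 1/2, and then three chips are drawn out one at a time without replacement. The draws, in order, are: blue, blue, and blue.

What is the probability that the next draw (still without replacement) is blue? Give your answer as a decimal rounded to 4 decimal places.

0.4780

Under each hypothesis, the probability of the observed sequence is: P(data | jar A) = (3/9)(2/8)(1/7) = 0.011905; P(data | jar B) = (4/5)(3/4)(2/3) = 0.4; P(data | jar C) = (3/10)(2/9)(1/8) = 0.0083333.
Weighting by the prior gives 1/6 · 0.011905 = 0.0019841, 1/3 · 0.4 = 0.13333, 1/2 · 0.0083333 = 0.0041667; with total 0.13948.
Normalising, the posterior is P(jar A | data) = 0.014225, P(jar B | data) = 0.9559, P(jar C | data) = 0.029872.
The predictive probability is P(blue next | data) = (0)(0.014225) + (1/2)(0.9559) + (0)(0.029872) = 0.47795.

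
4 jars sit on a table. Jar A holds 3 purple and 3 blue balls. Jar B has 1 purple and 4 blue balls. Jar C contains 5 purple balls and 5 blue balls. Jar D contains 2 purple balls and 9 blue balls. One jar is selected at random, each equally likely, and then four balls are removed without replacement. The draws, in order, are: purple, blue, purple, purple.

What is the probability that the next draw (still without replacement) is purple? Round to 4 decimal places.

For each hypothesis, P(data | H) works out to: P(data | jar A) = (3/6)(3/5)(2/4)(1/3) = 1/20; P(data | jar B) = (1/5)(4/4)(0/3) = 0; P(data | jar C) = (5/10)(5/9)(4/8)(3/7) = 5/84; P(data | jar D) = (2/11)(9/10)(1/9)(0/8) = 0.
Multiplying each by its prior: 1/4 · 1/20 = 1/80, 1/4 · 0 = 0, 1/4 · 5/84 = 5/336, 1/4 · 0 = 0; with total 23/840.
Dividing through by the total gives posterior P(jar A | data) = 21/46, P(jar B | data) = 0, P(jar C | data) = 25/46, P(jar D | data) = 0.
The predictive probability is P(purple next | data) = (0)(21/46) + (1/3)(25/46) = 25/138.

0.1812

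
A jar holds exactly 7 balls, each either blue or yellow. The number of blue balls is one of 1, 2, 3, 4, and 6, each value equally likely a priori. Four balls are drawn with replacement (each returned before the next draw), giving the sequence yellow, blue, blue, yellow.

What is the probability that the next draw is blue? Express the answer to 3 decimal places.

0.453

For each hypothesis, P(data | H) works out to: P(data | r = 1) = (6/7)(1/7)(1/7)(6/7) = 0.014994; P(data | r = 2) = (5/7)(2/7)(2/7)(5/7) = 0.041649; P(data | r = 3) = (4/7)(3/7)(3/7)(4/7) = 0.059975; P(data | r = 4) = (3/7)(4/7)(4/7)(3/7) = 0.059975; P(data | r = 6) = (1/7)(6/7)(6/7)(1/7) = 0.014994.
The prior-weighted likelihoods are 1/5 · 0.014994 = 0.0029988, 1/5 · 0.041649 = 0.0083299, 1/5 · 0.059975 = 0.011995, 1/5 · 0.059975 = 0.011995, 1/5 · 0.014994 = 0.0029988; with total 0.038317.
The posterior is then P(r = 1 | data) = 0.078261, P(r = 2 | data) = 0.21739, P(r = 3 | data) = 0.31304, P(r = 4 | data) = 0.31304, P(r = 6 | data) = 0.078261.
The predictive probability is P(blue next | data) = (1/7)(0.078261) + (2/7)(0.21739) + (3/7)(0.31304) + (4/7)(0.31304) + (6/7)(0.078261) = 0.45342.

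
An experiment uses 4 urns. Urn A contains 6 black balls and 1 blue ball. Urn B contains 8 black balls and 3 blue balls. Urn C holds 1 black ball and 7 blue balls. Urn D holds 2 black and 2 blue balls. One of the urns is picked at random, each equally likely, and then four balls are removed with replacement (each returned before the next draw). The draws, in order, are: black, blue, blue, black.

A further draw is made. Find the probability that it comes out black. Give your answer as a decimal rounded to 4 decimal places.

Compute the likelihood of the observed sequence for each case: P(data | urn A) = (6/7)(1/7)(1/7)(6/7) = 0.014994; P(data | urn B) = (8/11)(3/11)(3/11)(8/11) = 0.039342; P(data | urn C) = (1/8)(7/8)(7/8)(1/8) = 0.011963; P(data | urn D) = (2/4)(2/4)(2/4)(2/4) = 0.0625.
Multiplying each by its prior: 1/4 · 0.014994 = 0.0037484, 1/4 · 0.039342 = 0.0098354, 1/4 · 0.011963 = 0.0029907, 1/4 · 0.0625 = 0.015625; these sum to 0.0322.
Dividing through by the total gives posterior P(urn A | data) = 0.11641, P(urn B | data) = 0.30545, P(urn C | data) = 0.092881, P(urn D | data) = 0.48526.
The predictive probability is P(black next | data) = (6/7)(0.11641) + (8/11)(0.30545) + (1/8)(0.092881) + (1/2)(0.48526) = 0.57617.

0.5762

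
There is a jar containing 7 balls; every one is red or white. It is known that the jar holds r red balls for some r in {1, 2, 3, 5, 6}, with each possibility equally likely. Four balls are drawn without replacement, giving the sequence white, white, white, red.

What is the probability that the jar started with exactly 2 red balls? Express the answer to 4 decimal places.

Compute the likelihood of the observed sequence for each case: P(data | r = 1) = (6/7)(5/6)(4/5)(1/4) = 1/7; P(data | r = 2) = (5/7)(4/6)(3/5)(2/4) = 1/7; P(data | r = 3) = (4/7)(3/6)(2/5)(3/4) = 3/35; P(data | r = 5) = (2/7)(1/6)(0/5) = 0; P(data | r = 6) = (1/7)(0/6) = 0.
Multiplying each by its prior: 1/5 · 1/7 = 1/35, 1/5 · 1/7 = 1/35, 1/5 · 3/35 = 3/175, 1/5 · 0 = 0, 1/5 · 0 = 0; these sum to 13/175.
So P(r = 2 | data) = (1/35) / (13/175) = 5/13.

0.3846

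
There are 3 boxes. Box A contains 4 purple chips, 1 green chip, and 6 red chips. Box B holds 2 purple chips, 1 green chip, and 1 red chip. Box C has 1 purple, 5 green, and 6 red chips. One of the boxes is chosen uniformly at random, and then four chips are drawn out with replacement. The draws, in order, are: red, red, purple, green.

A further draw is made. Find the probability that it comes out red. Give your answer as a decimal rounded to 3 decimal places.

Under each hypothesis, the probability of the observed sequence is: P(data | box A) = (6/11)(6/11)(4/11)(1/11) = 0.0098354; P(data | box B) = (1/4)(1/4)(2/4)(1/4) = 0.0078125; P(data | box C) = (6/12)(6/12)(1/12)(5/12) = 0.0086806.
Multiplying each by its prior: 1/3 · 0.0098354 = 0.0032785, 1/3 · 0.0078125 = 0.0026042, 1/3 · 0.0086806 = 0.0028935; with total 0.0087761.
Dividing through by the total gives posterior P(box A | data) = 0.37357, P(box B | data) = 0.29673, P(box C | data) = 0.3297.
So P(red next | data) = Σ P(red next | H) P(H | data) = (6/11)(0.37357) + (1/4)(0.29673) + (1/2)(0.3297) = 0.4428.

0.443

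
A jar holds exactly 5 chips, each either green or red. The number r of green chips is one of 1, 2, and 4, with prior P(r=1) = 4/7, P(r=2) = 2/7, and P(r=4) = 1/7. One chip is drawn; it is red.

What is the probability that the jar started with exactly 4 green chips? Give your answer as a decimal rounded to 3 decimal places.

0.043

The likelihood of this draw under each hypothesis: P(data | r = 1) = (4/5) = 4/5; P(data | r = 2) = (3/5) = 3/5; P(data | r = 4) = (1/5) = 1/5.
The prior-weighted likelihoods are 4/7 · 4/5 = 16/35, 2/7 · 3/5 = 6/35, 1/7 · 1/5 = 1/35; these sum to 23/35.
Hence P(r = 4 | data) = (1/35) / (23/35) = 1/23.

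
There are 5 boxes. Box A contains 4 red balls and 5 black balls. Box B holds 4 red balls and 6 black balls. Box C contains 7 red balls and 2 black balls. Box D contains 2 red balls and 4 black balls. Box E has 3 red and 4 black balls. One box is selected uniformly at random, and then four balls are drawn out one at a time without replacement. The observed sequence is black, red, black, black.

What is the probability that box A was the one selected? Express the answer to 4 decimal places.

0.2016

For each hypothesis, P(data | H) works out to: P(data | box A) = (5/9)(4/8)(4/7)(3/6) = 0.079365; P(data | box B) = (6/10)(4/9)(5/8)(4/7) = 0.095238; P(data | box C) = (2/9)(7/8)(1/7)(0/6) = 0; P(data | box D) = (4/6)(2/5)(3/4)(2/3) = 0.13333; P(data | box E) = (4/7)(3/6)(3/5)(2/4) = 0.085714.
The prior-weighted likelihoods are 1/5 · 0.079365 = 0.015873, 1/5 · 0.095238 = 0.019048, 1/5 · 0 = 0, 1/5 · 0.13333 = 0.026667, 1/5 · 0.085714 = 0.017143; summing to 0.07873.
By Bayes' rule, P(box A | data) = (0.015873) / (0.07873) = 0.20161.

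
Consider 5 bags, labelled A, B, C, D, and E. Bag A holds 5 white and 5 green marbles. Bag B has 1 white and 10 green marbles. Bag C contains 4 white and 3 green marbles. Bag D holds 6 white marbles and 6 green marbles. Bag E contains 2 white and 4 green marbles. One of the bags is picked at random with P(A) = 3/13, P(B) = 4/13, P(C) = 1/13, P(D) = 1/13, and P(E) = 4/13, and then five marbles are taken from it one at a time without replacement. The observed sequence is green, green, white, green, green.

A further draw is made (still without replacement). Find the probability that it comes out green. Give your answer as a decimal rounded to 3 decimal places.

The likelihood of the observed sequence under each hypothesis: P(data | bag A) = (5/10)(4/9)(5/8)(3/7)(2/6) = 0.019841; P(data | bag B) = (10/11)(9/10)(1/9)(8/8)(7/7) = 0.090909; P(data | bag C) = (3/7)(2/6)(4/5)(1/4)(0/3) = 0; P(data | bag D) = (6/12)(5/11)(6/10)(4/9)(3/8) = 0.022727; P(data | bag E) = (4/6)(3/5)(2/4)(2/3)(1/2) = 0.066667.
Multiplying each by its prior: 3/13 · 0.019841 = 0.0045788, 4/13 · 0.090909 = 0.027972, 1/13 · 0 = 0, 1/13 · 0.022727 = 0.0017483, 4/13 · 0.066667 = 0.020513; with total 0.054812.
Normalising, the posterior is P(bag A | data) = 0.083536, P(bag B | data) = 0.51033, P(bag C | data) = 0, P(bag D | data) = 0.031896, P(bag E | data) = 0.37424.
The predictive probability is P(green next | data) = (1/5)(0.083536) + (1)(0.51033) + (2/7)(0.031896) + (0)(0.37424) = 0.53615.

0.536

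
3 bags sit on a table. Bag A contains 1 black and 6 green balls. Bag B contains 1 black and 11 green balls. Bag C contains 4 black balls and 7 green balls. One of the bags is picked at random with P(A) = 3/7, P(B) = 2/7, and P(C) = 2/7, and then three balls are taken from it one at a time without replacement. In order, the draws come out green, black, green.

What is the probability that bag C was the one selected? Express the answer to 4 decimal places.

Under each hypothesis, the probability of the observed sequence is: P(data | bag A) = (6/7)(1/6)(5/5) = 0.14286; P(data | bag B) = (11/12)(1/11)(10/10) = 0.083333; P(data | bag C) = (7/11)(4/10)(6/9) = 0.1697.
The prior-weighted likelihoods are 3/7 · 0.14286 = 0.061224, 2/7 · 0.083333 = 0.02381, 2/7 · 0.1697 = 0.048485; with total 0.13352.
Therefore the posterior P(bag C | data) = (0.048485) / (0.13352) = 0.36313.

0.3631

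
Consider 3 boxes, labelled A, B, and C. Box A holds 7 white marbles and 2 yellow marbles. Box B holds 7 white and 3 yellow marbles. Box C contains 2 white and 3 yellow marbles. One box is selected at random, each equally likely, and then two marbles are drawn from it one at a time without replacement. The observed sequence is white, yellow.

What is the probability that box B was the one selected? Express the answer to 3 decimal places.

Compute the likelihood of the observed sequence for each case: P(data | box A) = (7/9)(2/8) = 7/36; P(data | box B) = (7/10)(3/9) = 7/30; P(data | box C) = (2/5)(3/4) = 3/10.
The prior-weighted likelihoods are 1/3 · 7/36 = 7/108, 1/3 · 7/30 = 7/90, 1/3 · 3/10 = 1/10; summing to 131/540.
By Bayes' rule, P(box B | data) = (7/90) / (131/540) = 42/131.

0.321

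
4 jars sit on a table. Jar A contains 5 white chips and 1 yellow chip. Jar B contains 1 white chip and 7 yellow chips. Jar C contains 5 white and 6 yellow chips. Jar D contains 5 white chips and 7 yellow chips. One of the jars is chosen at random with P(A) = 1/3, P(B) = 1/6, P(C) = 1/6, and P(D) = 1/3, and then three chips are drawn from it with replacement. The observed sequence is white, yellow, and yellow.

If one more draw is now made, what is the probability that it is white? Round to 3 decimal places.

Compute the likelihood of the observed sequence for each case: P(data | jar A) = (5/6)(1/6)(1/6) = 0.023148; P(data | jar B) = (1/8)(7/8)(7/8) = 0.095703; P(data | jar C) = (5/11)(6/11)(6/11) = 0.13524; P(data | jar D) = (5/12)(7/12)(7/12) = 0.14178.
The prior-weighted likelihoods are 1/3 · 0.023148 = 0.007716, 1/6 · 0.095703 = 0.015951, 1/6 · 0.13524 = 0.022539, 1/3 · 0.14178 = 0.047261; summing to 0.093467.
Normalising, the posterior is P(jar A | data) = 0.082554, P(jar B | data) = 0.17065, P(jar C | data) = 0.24115, P(jar D | data) = 0.50564.
Averaging over the posterior, P(white next | data) = (5/6)(0.082554) + (1/8)(0.17065) + (5/11)(0.24115) + (5/12)(0.50564) = 0.41042.

0.410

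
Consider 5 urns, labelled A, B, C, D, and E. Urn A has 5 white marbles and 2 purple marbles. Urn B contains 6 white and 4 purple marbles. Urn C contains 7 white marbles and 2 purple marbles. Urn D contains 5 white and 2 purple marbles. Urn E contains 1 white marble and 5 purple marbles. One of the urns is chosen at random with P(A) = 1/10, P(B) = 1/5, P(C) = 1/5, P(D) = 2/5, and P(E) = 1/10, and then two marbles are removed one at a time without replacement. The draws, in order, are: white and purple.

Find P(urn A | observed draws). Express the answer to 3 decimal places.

0.104

For each hypothesis, P(data | H) works out to: P(data | urn A) = (5/7)(2/6) = 0.2381; P(data | urn B) = (6/10)(4/9) = 0.26667; P(data | urn C) = (7/9)(2/8) = 0.19444; P(data | urn D) = (5/7)(2/6) = 0.2381; P(data | urn E) = (1/6)(5/5) = 0.16667.
Weighting by the prior gives 1/10 · 0.2381 = 0.02381, 1/5 · 0.26667 = 0.053333, 1/5 · 0.19444 = 0.038889, 2/5 · 0.2381 = 0.095238, 1/10 · 0.16667 = 0.016667; summing to 0.22794.
So P(urn A | data) = (0.02381) / (0.22794) = 0.10446.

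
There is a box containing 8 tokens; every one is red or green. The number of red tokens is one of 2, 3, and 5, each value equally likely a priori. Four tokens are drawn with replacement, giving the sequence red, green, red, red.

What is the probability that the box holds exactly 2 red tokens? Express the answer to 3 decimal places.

0.086

Compute the likelihood of the observed sequence for each case: P(data | r = 2) = (2/8)(6/8)(2/8)(2/8) = 0.011719; P(data | r = 3) = (3/8)(5/8)(3/8)(3/8) = 0.032959; P(data | r = 5) = (5/8)(3/8)(5/8)(5/8) = 0.091553.
The prior-weighted likelihoods are 1/3 · 0.011719 = 0.0039062, 1/3 · 0.032959 = 0.010986, 1/3 · 0.091553 = 0.030518; these sum to 0.04541.
By Bayes' rule, P(r = 2 | data) = (0.0039062) / (0.04541) = 0.086022.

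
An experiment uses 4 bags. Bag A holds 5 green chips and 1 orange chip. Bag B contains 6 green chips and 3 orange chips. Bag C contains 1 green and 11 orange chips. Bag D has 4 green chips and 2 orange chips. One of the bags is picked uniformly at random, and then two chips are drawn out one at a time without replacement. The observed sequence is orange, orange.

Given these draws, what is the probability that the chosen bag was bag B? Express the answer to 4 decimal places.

Under each hypothesis, the probability of the observed sequence is: P(data | bag A) = (1/6)(0/5) = 0; P(data | bag B) = (3/9)(2/8) = 1/12; P(data | bag C) = (11/12)(10/11) = 5/6; P(data | bag D) = (2/6)(1/5) = 1/15.
The prior-weighted likelihoods are 1/4 · 0 = 0, 1/4 · 1/12 = 1/48, 1/4 · 5/6 = 5/24, 1/4 · 1/15 = 1/60; with total 59/240.
Therefore the posterior P(bag B | data) = (1/48) / (59/240) = 5/59.

0.0847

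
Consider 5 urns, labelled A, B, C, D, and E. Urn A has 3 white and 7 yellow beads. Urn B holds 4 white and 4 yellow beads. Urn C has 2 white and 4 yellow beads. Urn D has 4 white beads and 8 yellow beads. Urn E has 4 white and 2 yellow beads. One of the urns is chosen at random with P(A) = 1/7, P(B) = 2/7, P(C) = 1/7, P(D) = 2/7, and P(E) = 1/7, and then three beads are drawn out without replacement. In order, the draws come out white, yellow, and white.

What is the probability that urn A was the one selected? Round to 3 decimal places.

0.077

Under each hypothesis, the probability of the observed sequence is: P(data | urn A) = (3/10)(7/9)(2/8) = 0.058333; P(data | urn B) = (4/8)(4/7)(3/6) = 0.14286; P(data | urn C) = (2/6)(4/5)(1/4) = 0.066667; P(data | urn D) = (4/12)(8/11)(3/10) = 0.072727; P(data | urn E) = (4/6)(2/5)(3/4) = 0.2.
Weighting by the prior gives 1/7 · 0.058333 = 0.0083333, 2/7 · 0.14286 = 0.040816, 1/7 · 0.066667 = 0.0095238, 2/7 · 0.072727 = 0.020779, 1/7 · 0.2 = 0.028571; with total 0.10802.
So P(urn A | data) = (0.0083333) / (0.10802) = 0.077143.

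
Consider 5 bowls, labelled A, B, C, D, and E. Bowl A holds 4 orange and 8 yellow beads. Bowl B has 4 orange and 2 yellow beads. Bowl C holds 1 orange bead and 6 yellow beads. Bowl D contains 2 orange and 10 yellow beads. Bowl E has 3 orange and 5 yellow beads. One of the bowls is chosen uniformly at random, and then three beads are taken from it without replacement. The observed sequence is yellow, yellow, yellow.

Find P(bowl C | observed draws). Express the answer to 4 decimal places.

For each hypothesis, P(data | H) works out to: P(data | bowl A) = (8/12)(7/11)(6/10) = 14/55; P(data | bowl B) = (2/6)(1/5)(0/4) = 0; P(data | bowl C) = (6/7)(5/6)(4/5) = 4/7; P(data | bowl D) = (10/12)(9/11)(8/10) = 6/11; P(data | bowl E) = (5/8)(4/7)(3/6) = 5/28.
Multiplying each by its prior: 1/5 · 14/55 = 14/275, 1/5 · 0 = 0, 1/5 · 4/7 = 4/35, 1/5 · 6/11 = 6/55, 1/5 · 5/28 = 1/28; these sum to 31/100.
Hence P(bowl C | data) = (4/35) / (31/100) = 80/217.

0.3687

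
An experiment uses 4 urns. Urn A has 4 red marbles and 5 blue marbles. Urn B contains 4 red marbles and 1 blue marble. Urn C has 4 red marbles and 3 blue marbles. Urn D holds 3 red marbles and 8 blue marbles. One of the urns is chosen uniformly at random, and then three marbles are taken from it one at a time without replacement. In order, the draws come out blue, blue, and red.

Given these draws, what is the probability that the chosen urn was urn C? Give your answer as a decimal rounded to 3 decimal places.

0.258

The likelihood of the observed sequence under each hypothesis: P(data | urn A) = (5/9)(4/8)(4/7) = 0.15873; P(data | urn B) = (1/5)(0/4) = 0; P(data | urn C) = (3/7)(2/6)(4/5) = 0.11429; P(data | urn D) = (8/11)(7/10)(3/9) = 0.1697.
The prior-weighted likelihoods are 1/4 · 0.15873 = 0.039683, 1/4 · 0 = 0, 1/4 · 0.11429 = 0.028571, 1/4 · 0.1697 = 0.042424; these sum to 0.11068.
Hence P(urn C | data) = (0.028571) / (0.11068) = 0.25815.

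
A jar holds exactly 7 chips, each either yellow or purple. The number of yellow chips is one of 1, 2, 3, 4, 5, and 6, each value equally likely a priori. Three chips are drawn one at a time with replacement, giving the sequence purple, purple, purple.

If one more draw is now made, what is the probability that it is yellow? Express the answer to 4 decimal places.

For each hypothesis, P(data | H) works out to: P(data | r = 1) = (6/7)(6/7)(6/7) = 0.62974; P(data | r = 2) = (5/7)(5/7)(5/7) = 0.36443; P(data | r = 3) = (4/7)(4/7)(4/7) = 0.18659; P(data | r = 4) = (3/7)(3/7)(3/7) = 0.078717; P(data | r = 5) = (2/7)(2/7)(2/7) = 0.023324; P(data | r = 6) = (1/7)(1/7)(1/7) = 0.0029155.
Multiplying each by its prior: 1/6 · 0.62974 = 0.10496, 1/6 · 0.36443 = 0.060739, 1/6 · 0.18659 = 0.031098, 1/6 · 0.078717 = 0.01312, 1/6 · 0.023324 = 0.0038873, 1/6 · 0.0029155 = 0.00048591; with total 0.21429.
Dividing through by the total gives posterior P(r = 1 | data) = 0.4898, P(r = 2 | data) = 0.28345, P(r = 3 | data) = 0.14512, P(r = 4 | data) = 0.061224, P(r = 5 | data) = 0.018141, P(r = 6 | data) = 0.0022676.
Averaging over the posterior, P(yellow next | data) = (1/7)(0.4898) + (2/7)(0.28345) + (3/7)(0.14512) + (4/7)(0.061224) + (5/7)(0.018141) + (6/7)(0.0022676) = 0.26304.

0.2630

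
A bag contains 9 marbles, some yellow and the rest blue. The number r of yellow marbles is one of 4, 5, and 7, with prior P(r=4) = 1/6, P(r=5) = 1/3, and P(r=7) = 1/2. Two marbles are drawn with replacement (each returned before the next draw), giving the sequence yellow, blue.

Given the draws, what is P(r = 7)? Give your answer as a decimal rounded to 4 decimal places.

0.4118

The likelihood of the observed sequence under each hypothesis: P(data | r = 4) = (4/9)(5/9) = 20/81; P(data | r = 5) = (5/9)(4/9) = 20/81; P(data | r = 7) = (7/9)(2/9) = 14/81.
The prior-weighted likelihoods are 1/6 · 20/81 = 10/243, 1/3 · 20/81 = 20/243, 1/2 · 14/81 = 7/81; summing to 17/81.
Therefore the posterior P(r = 7 | data) = (7/81) / (17/81) = 7/17.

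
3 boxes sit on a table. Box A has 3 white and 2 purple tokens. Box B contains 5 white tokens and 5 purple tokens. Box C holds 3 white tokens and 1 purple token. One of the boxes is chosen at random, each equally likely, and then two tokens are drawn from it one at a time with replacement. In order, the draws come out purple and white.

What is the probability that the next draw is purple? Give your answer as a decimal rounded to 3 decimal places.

0.395

For each hypothesis, P(data | H) works out to: P(data | box A) = (2/5)(3/5) = 0.24; P(data | box B) = (5/10)(5/10) = 0.25; P(data | box C) = (1/4)(3/4) = 0.1875.
Weighting by the prior gives 1/3 · 0.24 = 0.08, 1/3 · 0.25 = 0.083333, 1/3 · 0.1875 = 0.0625; these sum to 0.22583.
The posterior is then P(box A | data) = 0.35424, P(box B | data) = 0.369, P(box C | data) = 0.27675.
The predictive probability is P(purple next | data) = (2/5)(0.35424) + (1/2)(0.369) + (1/4)(0.27675) = 0.39539.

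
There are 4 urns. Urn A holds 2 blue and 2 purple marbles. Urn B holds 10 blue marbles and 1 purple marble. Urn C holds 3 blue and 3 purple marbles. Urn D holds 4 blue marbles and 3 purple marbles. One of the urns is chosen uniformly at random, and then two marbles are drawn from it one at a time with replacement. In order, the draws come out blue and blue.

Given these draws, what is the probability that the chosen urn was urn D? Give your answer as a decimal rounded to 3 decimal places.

0.198

Compute the likelihood of the observed sequence for each case: P(data | urn A) = (2/4)(2/4) = 0.25; P(data | urn B) = (10/11)(10/11) = 0.82645; P(data | urn C) = (3/6)(3/6) = 0.25; P(data | urn D) = (4/7)(4/7) = 0.32653.
Multiplying each by its prior: 1/4 · 0.25 = 0.0625, 1/4 · 0.82645 = 0.20661, 1/4 · 0.25 = 0.0625, 1/4 · 0.32653 = 0.081633; these sum to 0.41324.
By Bayes' rule, P(urn D | data) = (0.081633) / (0.41324) = 0.19754.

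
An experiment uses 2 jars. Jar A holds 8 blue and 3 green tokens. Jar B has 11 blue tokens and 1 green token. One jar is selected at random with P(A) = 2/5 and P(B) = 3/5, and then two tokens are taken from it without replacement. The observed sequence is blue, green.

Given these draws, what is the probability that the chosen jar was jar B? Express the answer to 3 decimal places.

For each hypothesis, P(data | H) works out to: P(data | jar A) = (8/11)(3/10) = 0.21818; P(data | jar B) = (11/12)(1/11) = 0.083333.
Multiplying each by its prior: 2/5 · 0.21818 = 0.087273, 3/5 · 0.083333 = 0.05; summing to 0.13727.
Therefore the posterior P(jar B | data) = (0.05) / (0.13727) = 0.36424.

0.364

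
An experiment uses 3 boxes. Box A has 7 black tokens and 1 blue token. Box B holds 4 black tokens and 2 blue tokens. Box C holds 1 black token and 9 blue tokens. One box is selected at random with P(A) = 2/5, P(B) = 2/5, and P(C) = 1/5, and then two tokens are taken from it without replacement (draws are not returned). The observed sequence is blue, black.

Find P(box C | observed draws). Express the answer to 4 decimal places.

Compute the likelihood of the observed sequence for each case: P(data | box A) = (1/8)(7/7) = 1/8; P(data | box B) = (2/6)(4/5) = 4/15; P(data | box C) = (9/10)(1/9) = 1/10.
Multiplying each by its prior: 2/5 · 1/8 = 1/20, 2/5 · 4/15 = 8/75, 1/5 · 1/10 = 1/50; with total 53/300.
By Bayes' rule, P(box C | data) = (1/50) / (53/300) = 6/53.

0.1132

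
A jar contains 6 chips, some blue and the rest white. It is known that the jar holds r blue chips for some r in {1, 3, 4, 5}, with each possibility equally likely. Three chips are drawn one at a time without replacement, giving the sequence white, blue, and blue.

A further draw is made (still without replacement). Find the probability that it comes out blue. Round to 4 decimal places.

The likelihood of the observed sequence under each hypothesis: P(data | r = 1) = (5/6)(1/5)(0/4) = 0; P(data | r = 3) = (3/6)(3/5)(2/4) = 3/20; P(data | r = 4) = (2/6)(4/5)(3/4) = 1/5; P(data | r = 5) = (1/6)(5/5)(4/4) = 1/6.
Weighting by the prior gives 1/4 · 0 = 0, 1/4 · 3/20 = 3/80, 1/4 · 1/5 = 1/20, 1/4 · 1/6 = 1/24; these sum to 31/240.
Normalising, the posterior is P(r = 1 | data) = 0, P(r = 3 | data) = 9/31, P(r = 4 | data) = 12/31, P(r = 5 | data) = 10/31.
The predictive probability is P(blue next | data) = (1/3)(9/31) + (2/3)(12/31) + (1)(10/31) = 21/31.

0.6774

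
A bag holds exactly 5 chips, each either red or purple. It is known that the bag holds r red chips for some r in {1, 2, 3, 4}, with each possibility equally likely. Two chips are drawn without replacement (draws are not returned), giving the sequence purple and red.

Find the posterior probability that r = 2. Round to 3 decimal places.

0.300

For each hypothesis, P(data | H) works out to: P(data | r = 1) = (4/5)(1/4) = 1/5; P(data | r = 2) = (3/5)(2/4) = 3/10; P(data | r = 3) = (2/5)(3/4) = 3/10; P(data | r = 4) = (1/5)(4/4) = 1/5.
Weighting by the prior gives 1/4 · 1/5 = 1/20, 1/4 · 3/10 = 3/40, 1/4 · 3/10 = 3/40, 1/4 · 1/5 = 1/20; these sum to 1/4.
By Bayes' rule, P(r = 2 | data) = (3/40) / (1/4) = 3/10.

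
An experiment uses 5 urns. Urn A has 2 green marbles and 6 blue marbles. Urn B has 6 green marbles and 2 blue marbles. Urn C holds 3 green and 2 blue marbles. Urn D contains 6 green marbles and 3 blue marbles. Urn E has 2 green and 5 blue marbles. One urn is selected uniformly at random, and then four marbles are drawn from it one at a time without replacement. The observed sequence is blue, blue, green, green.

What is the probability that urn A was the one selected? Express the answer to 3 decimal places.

Compute the likelihood of the observed sequence for each case: P(data | urn A) = (6/8)(5/7)(2/6)(1/5) = 1/28; P(data | urn B) = (2/8)(1/7)(6/6)(5/5) = 1/28; P(data | urn C) = (2/5)(1/4)(3/3)(2/2) = 1/10; P(data | urn D) = (3/9)(2/8)(6/7)(5/6) = 5/84; P(data | urn E) = (5/7)(4/6)(2/5)(1/4) = 1/21.
Multiplying each by its prior: 1/5 · 1/28 = 1/140, 1/5 · 1/28 = 1/140, 1/5 · 1/10 = 1/50, 1/5 · 5/84 = 1/84, 1/5 · 1/21 = 1/105; summing to 39/700.
Therefore the posterior P(urn A | data) = (1/140) / (39/700) = 5/39.

0.128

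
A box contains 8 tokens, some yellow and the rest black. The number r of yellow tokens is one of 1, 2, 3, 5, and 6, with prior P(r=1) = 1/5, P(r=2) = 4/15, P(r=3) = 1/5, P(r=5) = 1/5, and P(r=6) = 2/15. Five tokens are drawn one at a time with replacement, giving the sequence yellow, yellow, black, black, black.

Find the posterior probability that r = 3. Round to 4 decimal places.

0.3226

The likelihood of the observed sequence under each hypothesis: P(data | r = 1) = (1/8)(1/8)(7/8)(7/8)(7/8) = 0.010468; P(data | r = 2) = (2/8)(2/8)(6/8)(6/8)(6/8) = 0.026367; P(data | r = 3) = (3/8)(3/8)(5/8)(5/8)(5/8) = 0.034332; P(data | r = 5) = (5/8)(5/8)(3/8)(3/8)(3/8) = 0.020599; P(data | r = 6) = (6/8)(6/8)(2/8)(2/8)(2/8) = 0.0087891.
Weighting by the prior gives 1/5 · 0.010468 = 0.0020935, 4/15 · 0.026367 = 0.0070313, 1/5 · 0.034332 = 0.0068665, 1/5 · 0.020599 = 0.0041199, 2/15 · 0.0087891 = 0.0011719; summing to 0.021283.
By Bayes' rule, P(r = 3 | data) = (0.0068665) / (0.021283) = 0.32263.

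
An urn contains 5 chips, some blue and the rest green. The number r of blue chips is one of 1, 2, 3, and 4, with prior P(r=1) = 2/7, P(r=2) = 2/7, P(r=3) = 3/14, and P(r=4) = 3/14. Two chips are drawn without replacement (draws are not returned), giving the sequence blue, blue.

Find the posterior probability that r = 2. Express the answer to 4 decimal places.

0.1290

The likelihood of the observed sequence under each hypothesis: P(data | r = 1) = (1/5)(0/4) = 0; P(data | r = 2) = (2/5)(1/4) = 1/10; P(data | r = 3) = (3/5)(2/4) = 3/10; P(data | r = 4) = (4/5)(3/4) = 3/5.
Multiplying each by its prior: 2/7 · 0 = 0, 2/7 · 1/10 = 1/35, 3/14 · 3/10 = 9/140, 3/14 · 3/5 = 9/70; these sum to 31/140.
Therefore the posterior P(r = 2 | data) = (1/35) / (31/140) = 4/31.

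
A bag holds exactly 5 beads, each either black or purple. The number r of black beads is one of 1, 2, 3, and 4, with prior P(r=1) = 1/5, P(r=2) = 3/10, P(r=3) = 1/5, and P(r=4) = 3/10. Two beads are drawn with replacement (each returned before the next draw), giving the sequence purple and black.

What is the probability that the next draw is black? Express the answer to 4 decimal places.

Compute the likelihood of the observed sequence for each case: P(data | r = 1) = (4/5)(1/5) = 4/25; P(data | r = 2) = (3/5)(2/5) = 6/25; P(data | r = 3) = (2/5)(3/5) = 6/25; P(data | r = 4) = (1/5)(4/5) = 4/25.
Multiplying each by its prior: 1/5 · 4/25 = 4/125, 3/10 · 6/25 = 9/125, 1/5 · 6/25 = 6/125, 3/10 · 4/25 = 6/125; these sum to 1/5.
The posterior is then P(r = 1 | data) = 4/25, P(r = 2 | data) = 9/25, P(r = 3 | data) = 6/25, P(r = 4 | data) = 6/25.
So P(black next | data) = Σ P(black next | H) P(H | data) = (1/5)(4/25) + (2/5)(9/25) + (3/5)(6/25) + (4/5)(6/25) = 64/125.

0.5120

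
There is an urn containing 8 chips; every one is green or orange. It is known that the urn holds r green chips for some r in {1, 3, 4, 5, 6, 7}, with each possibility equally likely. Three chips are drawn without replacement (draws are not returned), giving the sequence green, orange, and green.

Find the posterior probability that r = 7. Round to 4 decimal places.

Under each hypothesis, the probability of the observed sequence is: P(data | r = 1) = (1/8)(7/7)(0/6) = 0; P(data | r = 3) = (3/8)(5/7)(2/6) = 5/56; P(data | r = 4) = (4/8)(4/7)(3/6) = 1/7; P(data | r = 5) = (5/8)(3/7)(4/6) = 5/28; P(data | r = 6) = (6/8)(2/7)(5/6) = 5/28; P(data | r = 7) = (7/8)(1/7)(6/6) = 1/8.
Weighting by the prior gives 1/6 · 0 = 0, 1/6 · 5/56 = 5/336, 1/6 · 1/7 = 1/42, 1/6 · 5/28 = 5/168, 1/6 · 5/28 = 5/168, 1/6 · 1/8 = 1/48; with total 5/42.
Hence P(r = 7 | data) = (1/48) / (5/42) = 7/40.

0.1750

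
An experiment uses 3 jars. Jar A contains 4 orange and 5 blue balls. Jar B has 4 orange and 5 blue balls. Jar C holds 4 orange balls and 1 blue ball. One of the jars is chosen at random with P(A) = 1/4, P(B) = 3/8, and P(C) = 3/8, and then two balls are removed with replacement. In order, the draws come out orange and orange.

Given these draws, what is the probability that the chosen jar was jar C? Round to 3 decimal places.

0.660

For each hypothesis, P(data | H) works out to: P(data | jar A) = (4/9)(4/9) = 0.19753; P(data | jar B) = (4/9)(4/9) = 0.19753; P(data | jar C) = (4/5)(4/5) = 0.64.
Weighting by the prior gives 1/4 · 0.19753 = 0.049383, 3/8 · 0.19753 = 0.074074, 3/8 · 0.64 = 0.24; these sum to 0.36346.
Hence P(jar C | data) = (0.24) / (0.36346) = 0.66033.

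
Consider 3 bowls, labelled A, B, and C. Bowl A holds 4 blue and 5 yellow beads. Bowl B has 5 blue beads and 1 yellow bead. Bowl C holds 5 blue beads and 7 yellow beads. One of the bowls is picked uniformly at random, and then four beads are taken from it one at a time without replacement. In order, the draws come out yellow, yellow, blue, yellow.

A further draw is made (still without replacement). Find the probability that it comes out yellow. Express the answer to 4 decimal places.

The likelihood of the observed sequence under each hypothesis: P(data | bowl A) = (5/9)(4/8)(4/7)(3/6) = 0.079365; P(data | bowl B) = (1/6)(0/5) = 0; P(data | bowl C) = (7/12)(6/11)(5/10)(5/9) = 0.088384.
The prior-weighted likelihoods are 1/3 · 0.079365 = 0.026455, 1/3 · 0 = 0, 1/3 · 0.088384 = 0.029461; summing to 0.055916.
Dividing through by the total gives posterior P(bowl A | data) = 0.47312, P(bowl B | data) = 0, P(bowl C | data) = 0.52688.
Averaging over the posterior, P(yellow next | data) = (2/5)(0.47312) + (1/2)(0.52688) = 0.45269.

0.4527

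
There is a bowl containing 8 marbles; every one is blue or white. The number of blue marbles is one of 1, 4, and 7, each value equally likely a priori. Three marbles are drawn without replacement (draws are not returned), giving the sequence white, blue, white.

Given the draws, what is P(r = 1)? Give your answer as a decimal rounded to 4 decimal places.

0.4667

Compute the likelihood of the observed sequence for each case: P(data | r = 1) = (7/8)(1/7)(6/6) = 1/8; P(data | r = 4) = (4/8)(4/7)(3/6) = 1/7; P(data | r = 7) = (1/8)(7/7)(0/6) = 0.
Multiplying each by its prior: 1/3 · 1/8 = 1/24, 1/3 · 1/7 = 1/21, 1/3 · 0 = 0; summing to 5/56.
Therefore the posterior P(r = 1 | data) = (1/24) / (5/56) = 7/15.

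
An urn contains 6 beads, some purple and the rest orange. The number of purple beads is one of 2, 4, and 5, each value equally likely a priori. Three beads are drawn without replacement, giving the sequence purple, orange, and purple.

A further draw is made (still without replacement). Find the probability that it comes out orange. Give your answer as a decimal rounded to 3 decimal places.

The likelihood of the observed sequence under each hypothesis: P(data | r = 2) = (2/6)(4/5)(1/4) = 1/15; P(data | r = 4) = (4/6)(2/5)(3/4) = 1/5; P(data | r = 5) = (5/6)(1/5)(4/4) = 1/6.
Multiplying each by its prior: 1/3 · 1/15 = 1/45, 1/3 · 1/5 = 1/15, 1/3 · 1/6 = 1/18; these sum to 13/90.
Normalising, the posterior is P(r = 2 | data) = 2/13, P(r = 4 | data) = 6/13, P(r = 5 | data) = 5/13.
So P(orange next | data) = Σ P(orange next | H) P(H | data) = (1)(2/13) + (1/3)(6/13) + (0)(5/13) = 4/13.

0.308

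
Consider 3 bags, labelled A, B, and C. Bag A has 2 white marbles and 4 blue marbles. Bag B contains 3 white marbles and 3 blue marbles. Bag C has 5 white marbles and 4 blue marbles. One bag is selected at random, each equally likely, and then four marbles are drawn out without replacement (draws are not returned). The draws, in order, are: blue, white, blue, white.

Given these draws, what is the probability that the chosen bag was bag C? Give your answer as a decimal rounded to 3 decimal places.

For each hypothesis, P(data | H) works out to: P(data | bag A) = (4/6)(2/5)(3/4)(1/3) = 1/15; P(data | bag B) = (3/6)(3/5)(2/4)(2/3) = 1/10; P(data | bag C) = (4/9)(5/8)(3/7)(4/6) = 5/63.
Multiplying each by its prior: 1/3 · 1/15 = 1/45, 1/3 · 1/10 = 1/30, 1/3 · 5/63 = 5/189; with total 31/378.
So P(bag C | data) = (5/189) / (31/378) = 10/31.

0.323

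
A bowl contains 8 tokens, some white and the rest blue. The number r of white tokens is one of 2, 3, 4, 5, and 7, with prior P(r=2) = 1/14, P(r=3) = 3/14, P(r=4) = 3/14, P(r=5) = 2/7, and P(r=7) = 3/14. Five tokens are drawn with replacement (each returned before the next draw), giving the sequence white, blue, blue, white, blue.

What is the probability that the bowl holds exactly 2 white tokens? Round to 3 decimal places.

The likelihood of the observed sequence under each hypothesis: P(data | r = 2) = (2/8)(6/8)(6/8)(2/8)(6/8) = 0.026367; P(data | r = 3) = (3/8)(5/8)(5/8)(3/8)(5/8) = 0.034332; P(data | r = 4) = (4/8)(4/8)(4/8)(4/8)(4/8) = 0.03125; P(data | r = 5) = (5/8)(3/8)(3/8)(5/8)(3/8) = 0.020599; P(data | r = 7) = (7/8)(1/8)(1/8)(7/8)(1/8) = 0.0014954.
Weighting by the prior gives 1/14 · 0.026367 = 0.0018834, 3/14 · 0.034332 = 0.0073569, 3/14 · 0.03125 = 0.0066964, 2/7 · 0.020599 = 0.0058855, 3/14 · 0.0014954 = 0.00032043; with total 0.022143.
So P(r = 2 | data) = (0.0018834) / (0.022143) = 0.085056.

0.085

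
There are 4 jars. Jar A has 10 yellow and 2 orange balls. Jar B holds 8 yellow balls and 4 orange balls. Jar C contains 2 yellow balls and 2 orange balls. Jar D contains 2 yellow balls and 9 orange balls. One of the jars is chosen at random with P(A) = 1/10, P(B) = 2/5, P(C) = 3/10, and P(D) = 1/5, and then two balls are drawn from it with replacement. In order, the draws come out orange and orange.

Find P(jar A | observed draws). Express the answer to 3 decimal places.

0.011

Compute the likelihood of the observed sequence for each case: P(data | jar A) = (2/12)(2/12) = 0.027778; P(data | jar B) = (4/12)(4/12) = 0.11111; P(data | jar C) = (2/4)(2/4) = 0.25; P(data | jar D) = (9/11)(9/11) = 0.66942.
The prior-weighted likelihoods are 1/10 · 0.027778 = 0.0027778, 2/5 · 0.11111 = 0.044444, 3/10 · 0.25 = 0.075, 1/5 · 0.66942 = 0.13388; these sum to 0.25611.
Therefore the posterior P(jar A | data) = (0.0027778) / (0.25611) = 0.010846.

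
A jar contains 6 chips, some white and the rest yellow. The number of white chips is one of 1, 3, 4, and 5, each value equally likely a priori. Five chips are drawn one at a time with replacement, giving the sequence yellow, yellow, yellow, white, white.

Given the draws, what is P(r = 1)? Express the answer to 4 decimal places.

Compute the likelihood of the observed sequence for each case: P(data | r = 1) = (5/6)(5/6)(5/6)(1/6)(1/6) = 0.016075; P(data | r = 3) = (3/6)(3/6)(3/6)(3/6)(3/6) = 0.03125; P(data | r = 4) = (2/6)(2/6)(2/6)(4/6)(4/6) = 0.016461; P(data | r = 5) = (1/6)(1/6)(1/6)(5/6)(5/6) = 0.003215.
The prior-weighted likelihoods are 1/4 · 0.016075 = 0.0040188, 1/4 · 0.03125 = 0.0078125, 1/4 · 0.016461 = 0.0041152, 1/4 · 0.003215 = 0.00080376; summing to 0.01675.
Therefore the posterior P(r = 1 | data) = (0.0040188) / (0.01675) = 0.23992.

0.2399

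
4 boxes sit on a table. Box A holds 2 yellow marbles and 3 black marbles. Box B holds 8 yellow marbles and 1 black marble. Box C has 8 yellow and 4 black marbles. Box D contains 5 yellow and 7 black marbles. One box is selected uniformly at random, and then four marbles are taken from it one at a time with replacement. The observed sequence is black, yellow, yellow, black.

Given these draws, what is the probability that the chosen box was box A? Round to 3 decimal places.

0.328

Under each hypothesis, the probability of the observed sequence is: P(data | box A) = (3/5)(2/5)(2/5)(3/5) = 0.0576; P(data | box B) = (1/9)(8/9)(8/9)(1/9) = 0.0097546; P(data | box C) = (4/12)(8/12)(8/12)(4/12) = 0.049383; P(data | box D) = (7/12)(5/12)(5/12)(7/12) = 0.059076.
The prior-weighted likelihoods are 1/4 · 0.0576 = 0.0144, 1/4 · 0.0097546 = 0.0024387, 1/4 · 0.049383 = 0.012346, 1/4 · 0.059076 = 0.014769; these sum to 0.043953.
So P(box A | data) = (0.0144) / (0.043953) = 0.32762.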